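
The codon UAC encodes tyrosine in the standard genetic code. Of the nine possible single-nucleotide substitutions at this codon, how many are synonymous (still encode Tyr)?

1

Position 1: none → 0 synonymous.
Position 2: none → 0 synonymous.
Position 3: UAU → 1 synonymous.
Total: 0 + 0 + 1 = 1.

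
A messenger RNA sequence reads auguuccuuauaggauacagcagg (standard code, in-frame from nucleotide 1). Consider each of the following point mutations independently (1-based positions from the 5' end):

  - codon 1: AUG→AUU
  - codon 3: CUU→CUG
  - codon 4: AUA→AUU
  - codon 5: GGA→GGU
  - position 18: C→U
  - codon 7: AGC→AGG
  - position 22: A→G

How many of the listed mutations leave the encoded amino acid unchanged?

Codon 1: AUG (Met) → AUU (Ile) — missense.
Codon 3: CUU (Leu) → CUG (Leu) — synonymous.
Codon 4: AUA (Ile) → AUU (Ile) — synonymous.
Codon 5: GGA (Gly) → GGU (Gly) — synonymous.
Codon 6: UAC (Tyr) → UAU (Tyr) — synonymous.
Codon 7: AGC (Ser) → AGG (Arg) — missense.
Codon 8: AGG (Arg) → GGG (Gly) — missense.
Synonymous: 4 of 7.

4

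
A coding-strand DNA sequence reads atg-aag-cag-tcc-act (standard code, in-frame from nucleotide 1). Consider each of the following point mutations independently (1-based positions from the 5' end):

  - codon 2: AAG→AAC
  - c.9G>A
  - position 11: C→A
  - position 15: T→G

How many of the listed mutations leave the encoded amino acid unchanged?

Codon 2: AAG (Lys) → AAC (Asn) — missense.
Codon 3: CAG (Gln) → CAA (Gln) — synonymous.
Codon 4: TCC (Ser) → TAC (Tyr) — missense.
Codon 5: ACT (Thr) → ACG (Thr) — synonymous.
Synonymous: 2 of 4.

2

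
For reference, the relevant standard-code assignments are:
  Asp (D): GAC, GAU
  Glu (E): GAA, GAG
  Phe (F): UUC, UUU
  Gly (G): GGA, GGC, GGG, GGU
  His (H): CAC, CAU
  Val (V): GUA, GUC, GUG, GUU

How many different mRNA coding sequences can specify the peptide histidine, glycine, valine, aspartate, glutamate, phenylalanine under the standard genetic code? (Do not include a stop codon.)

His: 2 codons.
Gly: 4 codons.
Val: 4 codons.
Asp: 2 codons.
Glu: 2 codons.
Phe: 2 codons.
2 × 4 × 4 × 2 × 2 × 2 = 256.

256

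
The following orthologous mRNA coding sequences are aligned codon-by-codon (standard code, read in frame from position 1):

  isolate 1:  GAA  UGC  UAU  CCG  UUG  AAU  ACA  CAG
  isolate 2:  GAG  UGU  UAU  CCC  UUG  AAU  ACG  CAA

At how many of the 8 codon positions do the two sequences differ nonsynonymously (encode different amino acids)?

0

Codon 1: GAA Glu / GAG Glu — synonymous.
Codon 2: UGC Cys / UGU Cys — synonymous.
Codon 3: UAU Tyr / UAU Tyr — identical.
Codon 4: CCG Pro / CCC Pro — synonymous.
Codon 5: UUG Leu / UUG Leu — identical.
Codon 6: AAU Asn / AAU Asn — identical.
Codon 7: ACA Thr / ACG Thr — synonymous.
Codon 8: CAG Gln / CAA Gln — synonymous.
Nonsynonymous differences: 0.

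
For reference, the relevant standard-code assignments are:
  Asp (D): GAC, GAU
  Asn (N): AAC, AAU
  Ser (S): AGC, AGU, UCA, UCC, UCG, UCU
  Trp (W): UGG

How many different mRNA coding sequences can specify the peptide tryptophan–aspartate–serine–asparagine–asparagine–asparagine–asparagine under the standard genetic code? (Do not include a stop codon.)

Trp: 1 codon.
Asp: 2 codons.
Ser: 6 codons.
Asn: 2 codons.
Asn: 2 codons.
Asn: 2 codons.
Asn: 2 codons.
1 × 2 × 6 × 2 × 2 × 2 × 2 = 192.

192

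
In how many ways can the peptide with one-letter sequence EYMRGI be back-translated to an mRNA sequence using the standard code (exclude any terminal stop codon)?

Glu: 2 codons.
Tyr: 2 codons.
Met: 1 codon.
Arg: 6 codons.
Gly: 4 codons.
Ile: 3 codons.
2 × 2 × 1 × 6 × 4 × 3 = 288.

288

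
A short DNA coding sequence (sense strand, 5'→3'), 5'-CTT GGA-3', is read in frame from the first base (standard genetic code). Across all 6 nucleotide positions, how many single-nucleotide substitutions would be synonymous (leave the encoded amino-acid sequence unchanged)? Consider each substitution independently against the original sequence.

Codon 1 (CTT, Leu): 3 synonymous substitutions.
Codon 2 (GGA, Gly): 3 synonymous substitutions.
Total: 3 + 3 = 6.

6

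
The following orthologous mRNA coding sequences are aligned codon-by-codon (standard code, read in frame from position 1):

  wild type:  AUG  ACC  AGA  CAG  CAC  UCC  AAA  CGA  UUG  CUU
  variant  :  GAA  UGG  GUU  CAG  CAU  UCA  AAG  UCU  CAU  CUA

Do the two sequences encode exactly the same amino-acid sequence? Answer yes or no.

Codon 1: AUG Met / GAA Glu — nonsynonymous.
Codon 2: ACC Thr / UGG Trp — nonsynonymous.
Codon 3: AGA Arg / GUU Val — nonsynonymous.
Codon 4: CAG Gln / CAG Gln — identical.
Codon 5: CAC His / CAU His — synonymous.
Codon 6: UCC Ser / UCA Ser — synonymous.
Codon 7: AAA Lys / AAG Lys — synonymous.
Codon 8: CGA Arg / UCU Ser — nonsynonymous.
Codon 9: UUG Leu / CAU His — nonsynonymous.
Codon 10: CUU Leu / CUA Leu — synonymous.
Nonsynonymous differences: 5 → different protein.

no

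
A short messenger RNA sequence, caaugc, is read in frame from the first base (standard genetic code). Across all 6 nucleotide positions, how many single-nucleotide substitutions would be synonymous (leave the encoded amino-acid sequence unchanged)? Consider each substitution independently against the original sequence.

Codon 1 (CAA, Gln): 1 synonymous substitution.
Codon 2 (UGC, Cys): 1 synonymous substitution.
Total: 1 + 1 = 2.

2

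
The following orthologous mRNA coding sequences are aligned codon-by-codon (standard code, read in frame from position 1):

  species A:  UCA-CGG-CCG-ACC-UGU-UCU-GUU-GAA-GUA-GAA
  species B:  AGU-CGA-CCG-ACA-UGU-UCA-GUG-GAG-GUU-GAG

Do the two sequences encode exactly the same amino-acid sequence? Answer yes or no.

Codon 1: UCA Ser / AGU Ser — synonymous.
Codon 2: CGG Arg / CGA Arg — synonymous.
Codon 3: CCG Pro / CCG Pro — identical.
Codon 4: ACC Thr / ACA Thr — synonymous.
Codon 5: UGU Cys / UGU Cys — identical.
Codon 6: UCU Ser / UCA Ser — synonymous.
Codon 7: GUU Val / GUG Val — synonymous.
Codon 8: GAA Glu / GAG Glu — synonymous.
Codon 9: GUA Val / GUU Val — synonymous.
Codon 10: GAA Glu / GAG Glu — synonymous.
Nonsynonymous differences: 0 → same protein.

yes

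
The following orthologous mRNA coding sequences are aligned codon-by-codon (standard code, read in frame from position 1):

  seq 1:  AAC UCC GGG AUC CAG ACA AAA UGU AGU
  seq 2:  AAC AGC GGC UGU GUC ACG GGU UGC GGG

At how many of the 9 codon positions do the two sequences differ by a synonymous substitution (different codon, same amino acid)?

4

Codon 1: AAC Asn / AAC Asn — identical.
Codon 2: UCC Ser / AGC Ser — synonymous.
Codon 3: GGG Gly / GGC Gly — synonymous.
Codon 4: AUC Ile / UGU Cys — nonsynonymous.
Codon 5: CAG Gln / GUC Val — nonsynonymous.
Codon 6: ACA Thr / ACG Thr — synonymous.
Codon 7: AAA Lys / GGU Gly — nonsynonymous.
Codon 8: UGU Cys / UGC Cys — synonymous.
Codon 9: AGU Ser / GGG Gly — nonsynonymous.
Synonymous differences: 4.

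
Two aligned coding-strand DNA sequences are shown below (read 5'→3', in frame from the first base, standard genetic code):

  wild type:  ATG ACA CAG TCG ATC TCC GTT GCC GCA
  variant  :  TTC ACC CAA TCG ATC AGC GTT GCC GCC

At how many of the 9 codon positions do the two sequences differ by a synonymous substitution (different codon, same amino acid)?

4

Codon 1: ATG Met / TTC Phe — nonsynonymous.
Codon 2: ACA Thr / ACC Thr — synonymous.
Codon 3: CAG Gln / CAA Gln — synonymous.
Codon 4: TCG Ser / TCG Ser — identical.
Codon 5: ATC Ile / ATC Ile — identical.
Codon 6: TCC Ser / AGC Ser — synonymous.
Codon 7: GTT Val / GTT Val — identical.
Codon 8: GCC Ala / GCC Ala — identical.
Codon 9: GCA Ala / GCC Ala — synonymous.
Synonymous differences: 4.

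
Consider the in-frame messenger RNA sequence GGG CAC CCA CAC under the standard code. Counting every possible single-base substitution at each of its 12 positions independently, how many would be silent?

Codon 1 (GGG, Gly): 3 synonymous substitutions.
Codon 2 (CAC, His): 1 synonymous substitution.
Codon 3 (CCA, Pro): 3 synonymous substitutions.
Codon 4 (CAC, His): 1 synonymous substitution.
Total: 3 + 1 + 3 + 1 = 8.

8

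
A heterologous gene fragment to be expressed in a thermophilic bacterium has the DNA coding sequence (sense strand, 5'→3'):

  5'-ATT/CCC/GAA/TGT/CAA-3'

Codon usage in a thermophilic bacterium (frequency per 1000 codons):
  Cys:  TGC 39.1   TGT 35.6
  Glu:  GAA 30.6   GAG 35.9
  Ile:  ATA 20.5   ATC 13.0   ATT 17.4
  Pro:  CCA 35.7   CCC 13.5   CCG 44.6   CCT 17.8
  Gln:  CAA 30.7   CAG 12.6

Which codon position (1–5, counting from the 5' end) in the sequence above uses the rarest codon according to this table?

2

Codon 1 ATT (Ile): 17.4 per 1000.
Codon 2 CCC (Pro): 13.5 per 1000.
Codon 3 GAA (Glu): 30.6 per 1000.
Codon 4 TGT (Cys): 35.6 per 1000.
Codon 5 CAA (Gln): 30.7 per 1000.
Lowest frequency is 13.5 at codon 2.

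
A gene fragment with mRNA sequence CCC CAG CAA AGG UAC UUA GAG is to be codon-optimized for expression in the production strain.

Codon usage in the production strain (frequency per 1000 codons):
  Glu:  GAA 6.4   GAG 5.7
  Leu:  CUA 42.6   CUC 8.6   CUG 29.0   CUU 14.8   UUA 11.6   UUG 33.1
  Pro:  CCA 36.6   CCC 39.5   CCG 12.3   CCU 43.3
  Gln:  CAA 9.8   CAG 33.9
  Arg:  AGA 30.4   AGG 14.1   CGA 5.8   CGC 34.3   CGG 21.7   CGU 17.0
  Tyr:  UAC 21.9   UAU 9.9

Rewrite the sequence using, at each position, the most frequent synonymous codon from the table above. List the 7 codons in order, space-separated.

CCU CAG CAG CGC UAC CUA GAA

Codon 1 (Pro): best is CCU at 43.3.
Codon 2 (Gln): best is CAG at 33.9.
Codon 3 (Gln): best is CAG at 33.9.
Codon 4 (Arg): best is CGC at 34.3.
Codon 5 (Tyr): best is UAC at 21.9.
Codon 6 (Leu): best is CUA at 42.6.
Codon 7 (Glu): best is GAA at 6.4.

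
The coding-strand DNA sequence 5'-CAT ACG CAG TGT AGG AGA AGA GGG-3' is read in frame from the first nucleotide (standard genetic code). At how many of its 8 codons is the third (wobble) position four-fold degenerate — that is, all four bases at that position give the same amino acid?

Codon 1 CAT (His): third position 2-fold.
Codon 2 ACG (Thr): third position 4-fold.
Codon 3 CAG (Gln): third position 2-fold.
Codon 4 TGT (Cys): third position 2-fold.
Codon 5 AGG (Arg): third position 2-fold.
Codon 6 AGA (Arg): third position 2-fold.
Codon 7 AGA (Arg): third position 2-fold.
Codon 8 GGG (Gly): third position 4-fold.
Four-fold degenerate third positions: 2.

2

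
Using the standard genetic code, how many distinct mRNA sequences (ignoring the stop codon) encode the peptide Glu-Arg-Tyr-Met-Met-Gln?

48

Glu: 2 codons.
Arg: 6 codons.
Tyr: 2 codons.
Met: 1 codon.
Met: 1 codon.
Gln: 2 codons.
2 × 6 × 2 × 1 × 1 × 2 = 48.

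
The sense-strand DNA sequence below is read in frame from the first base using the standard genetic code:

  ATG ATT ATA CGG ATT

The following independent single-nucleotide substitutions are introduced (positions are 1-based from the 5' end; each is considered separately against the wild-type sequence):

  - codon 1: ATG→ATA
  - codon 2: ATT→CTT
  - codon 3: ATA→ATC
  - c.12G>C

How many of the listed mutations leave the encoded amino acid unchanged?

Codon 1: ATG (Met) → ATA (Ile) — missense.
Codon 2: ATT (Ile) → CTT (Leu) — missense.
Codon 3: ATA (Ile) → ATC (Ile) — synonymous.
Codon 4: CGG (Arg) → CGC (Arg) — synonymous.
Synonymous: 2 of 4.

2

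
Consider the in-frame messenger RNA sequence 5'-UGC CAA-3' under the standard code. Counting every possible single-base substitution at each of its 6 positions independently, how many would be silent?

Codon 1 (UGC, Cys): 1 synonymous substitution.
Codon 2 (CAA, Gln): 1 synonymous substitution.
Total: 1 + 1 = 2.

2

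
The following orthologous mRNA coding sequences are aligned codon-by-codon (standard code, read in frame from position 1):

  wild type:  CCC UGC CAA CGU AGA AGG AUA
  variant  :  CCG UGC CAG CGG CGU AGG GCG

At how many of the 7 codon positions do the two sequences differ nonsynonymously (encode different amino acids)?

Codon 1: CCC Pro / CCG Pro — synonymous.
Codon 2: UGC Cys / UGC Cys — identical.
Codon 3: CAA Gln / CAG Gln — synonymous.
Codon 4: CGU Arg / CGG Arg — synonymous.
Codon 5: AGA Arg / CGU Arg — synonymous.
Codon 6: AGG Arg / AGG Arg — identical.
Codon 7: AUA Ile / GCG Ala — nonsynonymous.
Nonsynonymous differences: 1.

1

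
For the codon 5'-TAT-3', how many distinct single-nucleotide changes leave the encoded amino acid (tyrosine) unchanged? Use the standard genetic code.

Position 1: none → 0 synonymous.
Position 2: none → 0 synonymous.
Position 3: TAC → 1 synonymous.
Total: 0 + 0 + 1 = 1.

1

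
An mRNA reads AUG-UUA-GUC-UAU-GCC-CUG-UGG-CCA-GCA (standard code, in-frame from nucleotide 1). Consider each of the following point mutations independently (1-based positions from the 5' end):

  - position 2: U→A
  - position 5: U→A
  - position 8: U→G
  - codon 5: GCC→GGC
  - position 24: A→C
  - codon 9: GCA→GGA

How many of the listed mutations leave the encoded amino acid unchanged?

1

Codon 1: AUG (Met) → AAG (Lys) — missense.
Codon 2: UUA (Leu) → UAA (Stop) — nonsense.
Codon 3: GUC (Val) → GGC (Gly) — missense.
Codon 5: GCC (Ala) → GGC (Gly) — missense.
Codon 8: CCA (Pro) → CCC (Pro) — synonymous.
Codon 9: GCA (Ala) → GGA (Gly) — missense.
Synonymous: 1 of 6.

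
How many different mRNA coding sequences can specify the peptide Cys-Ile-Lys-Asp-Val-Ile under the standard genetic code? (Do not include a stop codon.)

288

Cys: 2 codons.
Ile: 3 codons.
Lys: 2 codons.
Asp: 2 codons.
Val: 4 codons.
Ile: 3 codons.
2 × 3 × 2 × 2 × 4 × 3 = 288.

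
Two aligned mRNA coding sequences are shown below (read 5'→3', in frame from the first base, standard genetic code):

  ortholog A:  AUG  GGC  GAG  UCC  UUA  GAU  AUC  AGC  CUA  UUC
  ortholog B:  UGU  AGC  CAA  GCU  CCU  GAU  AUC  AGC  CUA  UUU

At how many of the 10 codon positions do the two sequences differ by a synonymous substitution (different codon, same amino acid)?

Codon 1: AUG Met / UGU Cys — nonsynonymous.
Codon 2: GGC Gly / AGC Ser — nonsynonymous.
Codon 3: GAG Glu / CAA Gln — nonsynonymous.
Codon 4: UCC Ser / GCU Ala — nonsynonymous.
Codon 5: UUA Leu / CCU Pro — nonsynonymous.
Codon 6: GAU Asp / GAU Asp — identical.
Codon 7: AUC Ile / AUC Ile — identical.
Codon 8: AGC Ser / AGC Ser — identical.
Codon 9: CUA Leu / CUA Leu — identical.
Codon 10: UUC Phe / UUU Phe — synonymous.
Synonymous differences: 1.

1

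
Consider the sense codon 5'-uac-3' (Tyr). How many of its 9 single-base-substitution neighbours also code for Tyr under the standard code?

Position 1: none → 0 synonymous.
Position 2: none → 0 synonymous.
Position 3: UAU → 1 synonymous.
Total: 0 + 0 + 1 = 1.

1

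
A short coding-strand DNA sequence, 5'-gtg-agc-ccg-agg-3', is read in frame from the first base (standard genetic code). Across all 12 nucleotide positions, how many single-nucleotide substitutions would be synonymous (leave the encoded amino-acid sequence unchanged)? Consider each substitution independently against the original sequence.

9

Codon 1 (GTG, Val): 3 synonymous substitutions.
Codon 2 (AGC, Ser): 1 synonymous substitution.
Codon 3 (CCG, Pro): 3 synonymous substitutions.
Codon 4 (AGG, Arg): 2 synonymous substitutions.
Total: 3 + 1 + 3 + 2 = 9.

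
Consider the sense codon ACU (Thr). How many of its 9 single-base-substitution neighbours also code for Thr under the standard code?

3

Position 1: none → 0 synonymous.
Position 2: none → 0 synonymous.
Position 3: ACC, ACA, ACG → 3 synonymous.
Total: 0 + 0 + 3 = 3.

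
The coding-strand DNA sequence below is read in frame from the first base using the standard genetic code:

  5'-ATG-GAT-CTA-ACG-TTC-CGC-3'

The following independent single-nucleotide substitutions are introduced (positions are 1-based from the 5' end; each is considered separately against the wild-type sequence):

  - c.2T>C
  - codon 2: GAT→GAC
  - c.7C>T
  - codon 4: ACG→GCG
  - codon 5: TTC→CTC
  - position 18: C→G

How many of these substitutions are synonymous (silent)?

3

Codon 1: ATG (Met) → ACG (Thr) — missense.
Codon 2: GAT (Asp) → GAC (Asp) — synonymous.
Codon 3: CTA (Leu) → TTA (Leu) — synonymous.
Codon 4: ACG (Thr) → GCG (Ala) — missense.
Codon 5: TTC (Phe) → CTC (Leu) — missense.
Codon 6: CGC (Arg) → CGG (Arg) — synonymous.
Synonymous: 3 of 6.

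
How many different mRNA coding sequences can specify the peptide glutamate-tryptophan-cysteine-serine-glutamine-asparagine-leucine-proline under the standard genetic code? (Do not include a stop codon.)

2304

Glu: 2 codons.
Trp: 1 codon.
Cys: 2 codons.
Ser: 6 codons.
Gln: 2 codons.
Asn: 2 codons.
Leu: 6 codons.
Pro: 4 codons.
2 × 1 × 2 × 6 × 2 × 2 × 6 × 4 = 2304.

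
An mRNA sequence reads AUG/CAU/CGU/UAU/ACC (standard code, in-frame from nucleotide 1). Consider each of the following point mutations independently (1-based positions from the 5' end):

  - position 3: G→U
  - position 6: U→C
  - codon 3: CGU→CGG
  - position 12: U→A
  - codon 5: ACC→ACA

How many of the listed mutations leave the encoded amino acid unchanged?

3

Codon 1: AUG (Met) → AUU (Ile) — missense.
Codon 2: CAU (His) → CAC (His) — synonymous.
Codon 3: CGU (Arg) → CGG (Arg) — synonymous.
Codon 4: UAU (Tyr) → UAA (Stop) — nonsense.
Codon 5: ACC (Thr) → ACA (Thr) — synonymous.
Synonymous: 3 of 5.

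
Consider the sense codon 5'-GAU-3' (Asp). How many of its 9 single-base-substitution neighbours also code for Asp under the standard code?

Position 1: none → 0 synonymous.
Position 2: none → 0 synonymous.
Position 3: GAC → 1 synonymous.
Total: 0 + 0 + 1 = 1.

1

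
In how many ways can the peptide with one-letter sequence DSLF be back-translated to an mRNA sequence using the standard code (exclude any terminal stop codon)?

144

Asp: 2 codons.
Ser: 6 codons.
Leu: 6 codons.
Phe: 2 codons.
2 × 6 × 6 × 2 = 144.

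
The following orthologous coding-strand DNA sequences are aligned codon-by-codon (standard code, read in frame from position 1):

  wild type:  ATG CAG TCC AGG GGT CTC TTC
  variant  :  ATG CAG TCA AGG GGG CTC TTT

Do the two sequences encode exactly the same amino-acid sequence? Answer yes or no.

Codon 1: ATG Met / ATG Met — identical.
Codon 2: CAG Gln / CAG Gln — identical.
Codon 3: TCC Ser / TCA Ser — synonymous.
Codon 4: AGG Arg / AGG Arg — identical.
Codon 5: GGT Gly / GGG Gly — synonymous.
Codon 6: CTC Leu / CTC Leu — identical.
Codon 7: TTC Phe / TTT Phe — synonymous.
Nonsynonymous differences: 0 → same protein.

yes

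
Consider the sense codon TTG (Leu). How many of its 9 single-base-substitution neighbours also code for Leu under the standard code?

Position 1: CTG → 1 synonymous.
Position 2: none → 0 synonymous.
Position 3: TTA → 1 synonymous.
Total: 1 + 0 + 1 = 2.

2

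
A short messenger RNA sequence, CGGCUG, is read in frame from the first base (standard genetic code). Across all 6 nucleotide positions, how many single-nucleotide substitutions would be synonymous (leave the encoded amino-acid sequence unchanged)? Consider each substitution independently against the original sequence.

Codon 1 (CGG, Arg): 4 synonymous substitutions.
Codon 2 (CUG, Leu): 4 synonymous substitutions.
Total: 4 + 4 = 8.

8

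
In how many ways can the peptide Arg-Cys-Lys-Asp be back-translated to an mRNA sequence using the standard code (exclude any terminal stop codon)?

Arg: 6 codons.
Cys: 2 codons.
Lys: 2 codons.
Asp: 2 codons.
6 × 2 × 2 × 2 = 48.

48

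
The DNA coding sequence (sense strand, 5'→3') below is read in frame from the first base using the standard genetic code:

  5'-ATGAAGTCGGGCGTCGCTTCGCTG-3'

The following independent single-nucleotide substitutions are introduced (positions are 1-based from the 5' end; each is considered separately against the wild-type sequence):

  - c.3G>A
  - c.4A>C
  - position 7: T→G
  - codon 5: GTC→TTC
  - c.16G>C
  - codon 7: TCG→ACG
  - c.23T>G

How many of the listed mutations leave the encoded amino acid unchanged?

Codon 1: ATG (Met) → ATA (Ile) — missense.
Codon 2: AAG (Lys) → CAG (Gln) — missense.
Codon 3: TCG (Ser) → GCG (Ala) — missense.
Codon 5: GTC (Val) → TTC (Phe) — missense.
Codon 6: GCT (Ala) → CCT (Pro) — missense.
Codon 7: TCG (Ser) → ACG (Thr) — missense.
Codon 8: CTG (Leu) → CGG (Arg) — missense.
Synonymous: 0 of 7.

0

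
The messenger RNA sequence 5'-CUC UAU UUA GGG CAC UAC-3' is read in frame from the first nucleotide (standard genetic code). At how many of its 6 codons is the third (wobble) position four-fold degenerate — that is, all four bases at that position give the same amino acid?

Codon 1 CUC (Leu): third position 4-fold.
Codon 2 UAU (Tyr): third position 2-fold.
Codon 3 UUA (Leu): third position 2-fold.
Codon 4 GGG (Gly): third position 4-fold.
Codon 5 CAC (His): third position 2-fold.
Codon 6 UAC (Tyr): third position 2-fold.
Four-fold degenerate third positions: 2.

2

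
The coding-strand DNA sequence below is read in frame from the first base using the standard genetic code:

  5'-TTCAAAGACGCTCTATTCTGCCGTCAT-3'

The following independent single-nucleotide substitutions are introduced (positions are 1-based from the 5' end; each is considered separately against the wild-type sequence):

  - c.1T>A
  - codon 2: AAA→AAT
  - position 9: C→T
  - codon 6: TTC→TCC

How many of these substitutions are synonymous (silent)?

Codon 1: TTC (Phe) → ATC (Ile) — missense.
Codon 2: AAA (Lys) → AAT (Asn) — missense.
Codon 3: GAC (Asp) → GAT (Asp) — synonymous.
Codon 6: TTC (Phe) → TCC (Ser) — missense.
Synonymous: 1 of 4.

1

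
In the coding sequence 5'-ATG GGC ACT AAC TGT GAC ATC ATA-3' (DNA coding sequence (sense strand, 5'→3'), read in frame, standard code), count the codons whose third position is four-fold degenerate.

Codon 1 ATG (Met): third position 1-fold.
Codon 2 GGC (Gly): third position 4-fold.
Codon 3 ACT (Thr): third position 4-fold.
Codon 4 AAC (Asn): third position 2-fold.
Codon 5 TGT (Cys): third position 2-fold.
Codon 6 GAC (Asp): third position 2-fold.
Codon 7 ATC (Ile): third position 3-fold.
Codon 8 ATA (Ile): third position 3-fold.
Four-fold degenerate third positions: 2.

2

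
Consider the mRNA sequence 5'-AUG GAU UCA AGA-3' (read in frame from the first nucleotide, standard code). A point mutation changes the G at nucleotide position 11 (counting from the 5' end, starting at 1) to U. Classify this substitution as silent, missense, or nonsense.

Position 11 falls in codon 4: AGA → Arg.
After the substitution the codon is AUA → Ile.
Arg ≠ Ile, so this is a missense mutation.

missense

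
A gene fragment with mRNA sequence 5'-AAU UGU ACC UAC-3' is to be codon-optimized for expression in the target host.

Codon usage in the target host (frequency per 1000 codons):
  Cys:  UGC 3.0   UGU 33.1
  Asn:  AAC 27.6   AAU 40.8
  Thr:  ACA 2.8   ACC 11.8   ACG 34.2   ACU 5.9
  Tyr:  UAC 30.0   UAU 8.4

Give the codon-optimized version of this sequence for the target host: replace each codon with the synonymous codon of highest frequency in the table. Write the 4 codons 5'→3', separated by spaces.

Codon 1 (Asn): best is AAU at 40.8.
Codon 2 (Cys): best is UGU at 33.1.
Codon 3 (Thr): best is ACG at 34.2.
Codon 4 (Tyr): best is UAC at 30.0.

AAU UGU ACG UAC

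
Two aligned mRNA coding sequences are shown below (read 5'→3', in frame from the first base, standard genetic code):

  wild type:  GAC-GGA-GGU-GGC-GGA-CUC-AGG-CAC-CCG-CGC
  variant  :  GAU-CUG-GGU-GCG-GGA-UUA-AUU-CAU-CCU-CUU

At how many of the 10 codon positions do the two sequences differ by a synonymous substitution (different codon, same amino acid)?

4

Codon 1: GAC Asp / GAU Asp — synonymous.
Codon 2: GGA Gly / CUG Leu — nonsynonymous.
Codon 3: GGU Gly / GGU Gly — identical.
Codon 4: GGC Gly / GCG Ala — nonsynonymous.
Codon 5: GGA Gly / GGA Gly — identical.
Codon 6: CUC Leu / UUA Leu — synonymous.
Codon 7: AGG Arg / AUU Ile — nonsynonymous.
Codon 8: CAC His / CAU His — synonymous.
Codon 9: CCG Pro / CCU Pro — synonymous.
Codon 10: CGC Arg / CUU Leu — nonsynonymous.
Synonymous differences: 4.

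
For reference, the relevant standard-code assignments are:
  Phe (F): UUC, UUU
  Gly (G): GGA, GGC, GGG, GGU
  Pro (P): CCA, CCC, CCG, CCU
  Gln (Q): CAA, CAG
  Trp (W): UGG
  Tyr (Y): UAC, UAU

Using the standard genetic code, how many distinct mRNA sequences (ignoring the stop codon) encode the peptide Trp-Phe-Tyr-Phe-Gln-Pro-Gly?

256

Trp: 1 codon.
Phe: 2 codons.
Tyr: 2 codons.
Phe: 2 codons.
Gln: 2 codons.
Pro: 4 codons.
Gly: 4 codons.
1 × 2 × 2 × 2 × 2 × 4 × 4 = 256.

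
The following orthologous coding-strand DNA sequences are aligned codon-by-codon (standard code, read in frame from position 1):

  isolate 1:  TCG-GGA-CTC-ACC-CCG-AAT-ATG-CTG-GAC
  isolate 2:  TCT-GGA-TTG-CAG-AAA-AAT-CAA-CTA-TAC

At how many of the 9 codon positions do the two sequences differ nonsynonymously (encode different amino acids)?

Codon 1: TCG Ser / TCT Ser — synonymous.
Codon 2: GGA Gly / GGA Gly — identical.
Codon 3: CTC Leu / TTG Leu — synonymous.
Codon 4: ACC Thr / CAG Gln — nonsynonymous.
Codon 5: CCG Pro / AAA Lys — nonsynonymous.
Codon 6: AAT Asn / AAT Asn — identical.
Codon 7: ATG Met / CAA Gln — nonsynonymous.
Codon 8: CTG Leu / CTA Leu — synonymous.
Codon 9: GAC Asp / TAC Tyr — nonsynonymous.
Nonsynonymous differences: 4.

4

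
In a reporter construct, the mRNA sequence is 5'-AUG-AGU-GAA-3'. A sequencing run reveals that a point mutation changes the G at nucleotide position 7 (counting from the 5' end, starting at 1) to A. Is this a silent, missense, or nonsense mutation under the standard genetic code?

Position 7 falls in codon 3: GAA → Glu.
After the substitution the codon is AAA → Lys.
Glu ≠ Lys, so this is a missense mutation.

missense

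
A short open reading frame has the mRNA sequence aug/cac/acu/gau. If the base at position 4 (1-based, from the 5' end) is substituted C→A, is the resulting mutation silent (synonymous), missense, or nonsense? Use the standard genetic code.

missense

Position 4 falls in codon 2: CAC → His.
After the substitution the codon is AAC → Asn.
His ≠ Asn, so this is a missense mutation.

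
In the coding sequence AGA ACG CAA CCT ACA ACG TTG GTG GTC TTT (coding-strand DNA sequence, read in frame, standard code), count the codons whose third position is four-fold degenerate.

6

Codon 1 AGA (Arg): third position 2-fold.
Codon 2 ACG (Thr): third position 4-fold.
Codon 3 CAA (Gln): third position 2-fold.
Codon 4 CCT (Pro): third position 4-fold.
Codon 5 ACA (Thr): third position 4-fold.
Codon 6 ACG (Thr): third position 4-fold.
Codon 7 TTG (Leu): third position 2-fold.
Codon 8 GTG (Val): third position 4-fold.
Codon 9 GTC (Val): third position 4-fold.
Codon 10 TTT (Phe): third position 2-fold.
Four-fold degenerate third positions: 6.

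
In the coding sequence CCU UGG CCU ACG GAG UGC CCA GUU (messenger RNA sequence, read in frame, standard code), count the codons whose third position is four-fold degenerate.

Codon 1 CCU (Pro): third position 4-fold.
Codon 2 UGG (Trp): third position 1-fold.
Codon 3 CCU (Pro): third position 4-fold.
Codon 4 ACG (Thr): third position 4-fold.
Codon 5 GAG (Glu): third position 2-fold.
Codon 6 UGC (Cys): third position 2-fold.
Codon 7 CCA (Pro): third position 4-fold.
Codon 8 GUU (Val): third position 4-fold.
Four-fold degenerate third positions: 5.

5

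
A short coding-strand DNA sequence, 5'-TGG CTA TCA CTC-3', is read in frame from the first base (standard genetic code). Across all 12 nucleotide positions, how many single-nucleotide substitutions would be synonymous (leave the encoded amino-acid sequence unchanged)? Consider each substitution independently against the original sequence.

10

Codon 1 (TGG, Trp): 0 synonymous substitutions.
Codon 2 (CTA, Leu): 4 synonymous substitutions.
Codon 3 (TCA, Ser): 3 synonymous substitutions.
Codon 4 (CTC, Leu): 3 synonymous substitutions.
Total: 0 + 4 + 3 + 3 = 10.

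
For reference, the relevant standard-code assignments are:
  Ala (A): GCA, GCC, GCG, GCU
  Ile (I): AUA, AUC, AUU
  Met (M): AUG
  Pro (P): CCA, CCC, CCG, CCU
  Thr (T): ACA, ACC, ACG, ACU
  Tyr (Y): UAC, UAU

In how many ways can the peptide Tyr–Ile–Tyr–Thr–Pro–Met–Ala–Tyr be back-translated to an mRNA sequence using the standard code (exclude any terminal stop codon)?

1536

Tyr: 2 codons.
Ile: 3 codons.
Tyr: 2 codons.
Thr: 4 codons.
Pro: 4 codons.
Met: 1 codon.
Ala: 4 codons.
Tyr: 2 codons.
2 × 3 × 2 × 4 × 4 × 1 × 4 × 2 = 1536.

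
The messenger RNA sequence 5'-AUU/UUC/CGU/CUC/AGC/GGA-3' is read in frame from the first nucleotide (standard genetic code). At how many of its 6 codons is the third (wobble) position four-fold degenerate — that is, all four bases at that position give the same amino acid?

Codon 1 AUU (Ile): third position 3-fold.
Codon 2 UUC (Phe): third position 2-fold.
Codon 3 CGU (Arg): third position 4-fold.
Codon 4 CUC (Leu): third position 4-fold.
Codon 5 AGC (Ser): third position 2-fold.
Codon 6 GGA (Gly): third position 4-fold.
Four-fold degenerate third positions: 3.

3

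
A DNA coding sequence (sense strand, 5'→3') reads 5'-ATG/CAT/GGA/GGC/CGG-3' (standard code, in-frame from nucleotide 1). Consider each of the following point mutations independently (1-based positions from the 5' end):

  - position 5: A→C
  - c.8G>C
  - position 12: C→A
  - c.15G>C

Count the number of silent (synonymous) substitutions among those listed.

Codon 2: CAT (His) → CCT (Pro) — missense.
Codon 3: GGA (Gly) → GCA (Ala) — missense.
Codon 4: GGC (Gly) → GGA (Gly) — synonymous.
Codon 5: CGG (Arg) → CGC (Arg) — synonymous.
Synonymous: 2 of 4.

2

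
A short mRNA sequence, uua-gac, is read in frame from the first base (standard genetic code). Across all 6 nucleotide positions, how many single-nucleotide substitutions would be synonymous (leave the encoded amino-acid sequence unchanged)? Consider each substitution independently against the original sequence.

3

Codon 1 (UUA, Leu): 2 synonymous substitutions.
Codon 2 (GAC, Asp): 1 synonymous substitution.
Total: 2 + 1 = 3.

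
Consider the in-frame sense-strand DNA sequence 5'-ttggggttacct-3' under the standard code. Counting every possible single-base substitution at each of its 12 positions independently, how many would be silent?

10

Codon 1 (TTG, Leu): 2 synonymous substitutions.
Codon 2 (GGG, Gly): 3 synonymous substitutions.
Codon 3 (TTA, Leu): 2 synonymous substitutions.
Codon 4 (CCT, Pro): 3 synonymous substitutions.
Total: 2 + 3 + 2 + 3 = 10.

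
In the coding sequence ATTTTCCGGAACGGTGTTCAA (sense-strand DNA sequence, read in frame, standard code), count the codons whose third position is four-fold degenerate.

Codon 1 ATT (Ile): third position 3-fold.
Codon 2 TTC (Phe): third position 2-fold.
Codon 3 CGG (Arg): third position 4-fold.
Codon 4 AAC (Asn): third position 2-fold.
Codon 5 GGT (Gly): third position 4-fold.
Codon 6 GTT (Val): third position 4-fold.
Codon 7 CAA (Gln): third position 2-fold.
Four-fold degenerate third positions: 3.

3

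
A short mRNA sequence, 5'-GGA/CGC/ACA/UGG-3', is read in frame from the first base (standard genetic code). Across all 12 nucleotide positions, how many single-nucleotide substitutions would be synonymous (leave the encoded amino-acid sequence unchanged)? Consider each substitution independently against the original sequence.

9

Codon 1 (GGA, Gly): 3 synonymous substitutions.
Codon 2 (CGC, Arg): 3 synonymous substitutions.
Codon 3 (ACA, Thr): 3 synonymous substitutions.
Codon 4 (UGG, Trp): 0 synonymous substitutions.
Total: 3 + 3 + 3 + 0 = 9.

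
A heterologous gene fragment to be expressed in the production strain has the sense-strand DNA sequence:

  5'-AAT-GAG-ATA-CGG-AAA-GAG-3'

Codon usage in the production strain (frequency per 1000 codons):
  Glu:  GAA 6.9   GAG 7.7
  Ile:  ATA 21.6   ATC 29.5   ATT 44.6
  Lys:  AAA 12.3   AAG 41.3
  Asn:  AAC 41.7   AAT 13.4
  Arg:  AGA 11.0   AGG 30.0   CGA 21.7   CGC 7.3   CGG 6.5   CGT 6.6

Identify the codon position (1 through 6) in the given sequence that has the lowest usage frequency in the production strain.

Codon 1 AAT (Asn): 13.4 per 1000.
Codon 2 GAG (Glu): 7.7 per 1000.
Codon 3 ATA (Ile): 21.6 per 1000.
Codon 4 CGG (Arg): 6.5 per 1000.
Codon 5 AAA (Lys): 12.3 per 1000.
Codon 6 GAG (Glu): 7.7 per 1000.
Lowest frequency is 6.5 at codon 4.

4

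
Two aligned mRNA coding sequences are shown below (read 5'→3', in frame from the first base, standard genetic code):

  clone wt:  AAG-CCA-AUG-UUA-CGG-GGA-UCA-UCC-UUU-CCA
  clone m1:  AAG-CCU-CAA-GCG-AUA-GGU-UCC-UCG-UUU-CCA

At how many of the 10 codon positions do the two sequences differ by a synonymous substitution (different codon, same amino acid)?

Codon 1: AAG Lys / AAG Lys — identical.
Codon 2: CCA Pro / CCU Pro — synonymous.
Codon 3: AUG Met / CAA Gln — nonsynonymous.
Codon 4: UUA Leu / GCG Ala — nonsynonymous.
Codon 5: CGG Arg / AUA Ile — nonsynonymous.
Codon 6: GGA Gly / GGU Gly — synonymous.
Codon 7: UCA Ser / UCC Ser — synonymous.
Codon 8: UCC Ser / UCG Ser — synonymous.
Codon 9: UUU Phe / UUU Phe — identical.
Codon 10: CCA Pro / CCA Pro — identical.
Synonymous differences: 4.

4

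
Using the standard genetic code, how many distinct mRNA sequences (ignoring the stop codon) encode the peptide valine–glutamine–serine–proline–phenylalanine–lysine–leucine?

4608

Val: 4 codons.
Gln: 2 codons.
Ser: 6 codons.
Pro: 4 codons.
Phe: 2 codons.
Lys: 2 codons.
Leu: 6 codons.
4 × 2 × 6 × 4 × 2 × 2 × 6 = 4608.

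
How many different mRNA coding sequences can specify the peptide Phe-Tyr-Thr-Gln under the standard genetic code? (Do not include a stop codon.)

Phe: 2 codons.
Tyr: 2 codons.
Thr: 4 codons.
Gln: 2 codons.
2 × 2 × 4 × 2 = 32.

32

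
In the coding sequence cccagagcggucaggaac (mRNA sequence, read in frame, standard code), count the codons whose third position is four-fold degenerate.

3

Codon 1 CCC (Pro): third position 4-fold.
Codon 2 AGA (Arg): third position 2-fold.
Codon 3 GCG (Ala): third position 4-fold.
Codon 4 GUC (Val): third position 4-fold.
Codon 5 AGG (Arg): third position 2-fold.
Codon 6 AAC (Asn): third position 2-fold.
Four-fold degenerate third positions: 3.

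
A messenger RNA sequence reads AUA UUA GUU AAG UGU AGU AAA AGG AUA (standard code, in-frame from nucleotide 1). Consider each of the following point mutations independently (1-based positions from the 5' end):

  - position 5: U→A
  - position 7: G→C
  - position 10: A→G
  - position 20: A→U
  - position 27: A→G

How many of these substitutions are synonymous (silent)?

Codon 2: UUA (Leu) → UAA (Stop) — nonsense.
Codon 3: GUU (Val) → CUU (Leu) — missense.
Codon 4: AAG (Lys) → GAG (Glu) — missense.
Codon 7: AAA (Lys) → AUA (Ile) — missense.
Codon 9: AUA (Ile) → AUG (Met) — missense.
Synonymous: 0 of 5.

0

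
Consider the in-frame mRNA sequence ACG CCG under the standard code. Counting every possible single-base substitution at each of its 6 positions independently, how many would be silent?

6

Codon 1 (ACG, Thr): 3 synonymous substitutions.
Codon 2 (CCG, Pro): 3 synonymous substitutions.
Total: 3 + 3 = 6.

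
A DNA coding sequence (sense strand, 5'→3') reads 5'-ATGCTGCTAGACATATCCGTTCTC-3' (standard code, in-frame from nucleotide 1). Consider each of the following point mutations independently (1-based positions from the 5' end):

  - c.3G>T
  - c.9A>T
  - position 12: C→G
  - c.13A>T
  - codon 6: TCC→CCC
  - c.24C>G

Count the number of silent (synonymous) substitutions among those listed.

Codon 1: ATG (Met) → ATT (Ile) — missense.
Codon 3: CTA (Leu) → CTT (Leu) — synonymous.
Codon 4: GAC (Asp) → GAG (Glu) — missense.
Codon 5: ATA (Ile) → TTA (Leu) — missense.
Codon 6: TCC (Ser) → CCC (Pro) — missense.
Codon 8: CTC (Leu) → CTG (Leu) — synonymous.
Synonymous: 2 of 6.

2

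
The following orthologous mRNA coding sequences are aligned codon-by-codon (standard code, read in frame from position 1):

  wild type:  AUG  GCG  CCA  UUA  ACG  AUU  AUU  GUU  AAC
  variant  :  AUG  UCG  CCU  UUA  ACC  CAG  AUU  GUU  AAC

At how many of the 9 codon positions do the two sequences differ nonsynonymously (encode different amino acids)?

2

Codon 1: AUG Met / AUG Met — identical.
Codon 2: GCG Ala / UCG Ser — nonsynonymous.
Codon 3: CCA Pro / CCU Pro — synonymous.
Codon 4: UUA Leu / UUA Leu — identical.
Codon 5: ACG Thr / ACC Thr — synonymous.
Codon 6: AUU Ile / CAG Gln — nonsynonymous.
Codon 7: AUU Ile / AUU Ile — identical.
Codon 8: GUU Val / GUU Val — identical.
Codon 9: AAC Asn / AAC Asn — identical.
Nonsynonymous differences: 2.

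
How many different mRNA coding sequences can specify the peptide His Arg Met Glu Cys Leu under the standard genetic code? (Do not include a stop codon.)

288

His: 2 codons.
Arg: 6 codons.
Met: 1 codon.
Glu: 2 codons.
Cys: 2 codons.
Leu: 6 codons.
2 × 6 × 1 × 2 × 2 × 6 = 288.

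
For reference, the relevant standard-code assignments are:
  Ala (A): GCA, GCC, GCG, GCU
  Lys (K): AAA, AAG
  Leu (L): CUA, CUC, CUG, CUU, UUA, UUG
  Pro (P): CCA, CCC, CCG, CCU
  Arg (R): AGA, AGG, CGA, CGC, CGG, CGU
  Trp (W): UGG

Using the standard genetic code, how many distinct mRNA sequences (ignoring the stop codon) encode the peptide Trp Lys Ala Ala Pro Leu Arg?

4608

Trp: 1 codon.
Lys: 2 codons.
Ala: 4 codons.
Ala: 4 codons.
Pro: 4 codons.
Leu: 6 codons.
Arg: 6 codons.
1 × 2 × 4 × 4 × 4 × 6 × 6 = 4608.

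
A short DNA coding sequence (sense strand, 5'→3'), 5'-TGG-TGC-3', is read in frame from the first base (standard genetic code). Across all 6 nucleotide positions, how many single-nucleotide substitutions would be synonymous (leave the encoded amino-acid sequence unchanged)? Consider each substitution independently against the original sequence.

1

Codon 1 (TGG, Trp): 0 synonymous substitutions.
Codon 2 (TGC, Cys): 1 synonymous substitution.
Total: 0 + 1 = 1.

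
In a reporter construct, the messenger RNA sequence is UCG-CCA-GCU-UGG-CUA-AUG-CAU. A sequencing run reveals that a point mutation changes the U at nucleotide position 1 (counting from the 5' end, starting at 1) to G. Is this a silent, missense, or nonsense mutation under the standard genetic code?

missense

Position 1 falls in codon 1: UCG → Ser.
After the substitution the codon is GCG → Ala.
Ser ≠ Ala, so this is a missense mutation.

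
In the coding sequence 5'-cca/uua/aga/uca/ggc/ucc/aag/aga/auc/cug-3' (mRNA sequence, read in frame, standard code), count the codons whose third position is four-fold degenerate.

Codon 1 CCA (Pro): third position 4-fold.
Codon 2 UUA (Leu): third position 2-fold.
Codon 3 AGA (Arg): third position 2-fold.
Codon 4 UCA (Ser): third position 4-fold.
Codon 5 GGC (Gly): third position 4-fold.
Codon 6 UCC (Ser): third position 4-fold.
Codon 7 AAG (Lys): third position 2-fold.
Codon 8 AGA (Arg): third position 2-fold.
Codon 9 AUC (Ile): third position 3-fold.
Codon 10 CUG (Leu): third position 4-fold.
Four-fold degenerate third positions: 5.

5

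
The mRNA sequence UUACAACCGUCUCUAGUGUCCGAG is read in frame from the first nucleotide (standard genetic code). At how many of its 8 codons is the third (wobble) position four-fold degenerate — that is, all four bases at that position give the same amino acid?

5

Codon 1 UUA (Leu): third position 2-fold.
Codon 2 CAA (Gln): third position 2-fold.
Codon 3 CCG (Pro): third position 4-fold.
Codon 4 UCU (Ser): third position 4-fold.
Codon 5 CUA (Leu): third position 4-fold.
Codon 6 GUG (Val): third position 4-fold.
Codon 7 UCC (Ser): third position 4-fold.
Codon 8 GAG (Glu): third position 2-fold.
Four-fold degenerate third positions: 5.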